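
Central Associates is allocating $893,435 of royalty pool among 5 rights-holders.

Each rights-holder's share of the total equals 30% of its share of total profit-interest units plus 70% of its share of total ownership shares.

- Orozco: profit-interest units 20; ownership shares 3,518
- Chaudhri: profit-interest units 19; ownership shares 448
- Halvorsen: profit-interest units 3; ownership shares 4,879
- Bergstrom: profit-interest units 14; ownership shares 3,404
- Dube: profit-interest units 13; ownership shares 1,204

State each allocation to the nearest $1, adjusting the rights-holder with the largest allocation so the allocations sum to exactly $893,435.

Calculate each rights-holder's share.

Orozco: $241,235; Chaudhri: $94,632; Halvorsen: $238,469; Bergstrom: $212,629; Dube: $106,470

Profit-interest units total 69; ownership shares total 13,453.
Blended shares (30% profit-interest units + 70% ownership shares): Orozco 0.2700; Chaudhri 0.1059; Halvorsen 0.2669; Bergstrom 0.2380; Dube 0.1192.
Unrounded shares: Orozco 241,235.16; Chaudhri 94,632.17; Halvorsen 238,468.97; Bergstrom 212,628.52; Dube 106,470.18.
After rounding ($1): Orozco $241,235; Chaudhri $94,632; Halvorsen $238,469; Bergstrom $212,629; Dube $106,470. Sum = $893,435.
Rounded total matches; no reconciliation needed.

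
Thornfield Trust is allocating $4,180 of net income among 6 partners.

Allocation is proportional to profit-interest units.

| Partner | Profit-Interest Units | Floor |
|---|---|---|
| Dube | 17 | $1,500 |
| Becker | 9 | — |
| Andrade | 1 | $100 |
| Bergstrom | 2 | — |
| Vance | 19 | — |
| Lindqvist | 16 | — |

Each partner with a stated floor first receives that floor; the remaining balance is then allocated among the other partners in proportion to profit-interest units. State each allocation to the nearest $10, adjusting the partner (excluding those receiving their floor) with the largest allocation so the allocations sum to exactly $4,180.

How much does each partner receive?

Guaranteed amounts: Dube $1,500; Andrade $100. Residual $2,580.
Residual split over remaining profit-interest units 46: Becker 504.78 → $500; Bergstrom 112.17 → $110; Vance 1,065.65 → $1,070; Lindqvist 897.39 → $900.

Dube: $1,500 | Becker: $500 | Andrade: $100 | Bergstrom: $110 | Vance: $1,070 | Lindqvist: $900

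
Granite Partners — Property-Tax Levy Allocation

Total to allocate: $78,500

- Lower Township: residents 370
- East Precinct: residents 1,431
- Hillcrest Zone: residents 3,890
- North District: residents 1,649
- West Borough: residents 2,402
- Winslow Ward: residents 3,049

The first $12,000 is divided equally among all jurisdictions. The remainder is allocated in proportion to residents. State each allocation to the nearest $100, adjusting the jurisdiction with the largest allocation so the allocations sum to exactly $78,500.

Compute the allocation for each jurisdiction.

$12,000 shared equally gives $2,000 per jurisdiction.
Remainder $66,500 by residents (total 12,791): Lower Township 1,923.62 → $1,900; East Precinct 7,439.72 → $7,400; Hillcrest Zone 20,223.99 → $20,200; North District 8,573.10 → $8,600; West Borough 12,487.92 → $12,500; Winslow Ward 15,851.65 → $15,900.
Totals: Lower Township $2,000 + $1,900 = $3,900; East Precinct $2,000 + $7,400 = $9,400; Hillcrest Zone $2,000 + $20,200 = $22,200; North District $2,000 + $8,600 = $10,600; West Borough $2,000 + $12,500 = $14,500; Winslow Ward $2,000 + $15,900 = $17,900.

Lower Township: $3,900 · East Precinct: $9,400 · Hillcrest Zone: $22,200 · North District: $10,600 · West Borough: $14,500 · Winslow Ward: $17,900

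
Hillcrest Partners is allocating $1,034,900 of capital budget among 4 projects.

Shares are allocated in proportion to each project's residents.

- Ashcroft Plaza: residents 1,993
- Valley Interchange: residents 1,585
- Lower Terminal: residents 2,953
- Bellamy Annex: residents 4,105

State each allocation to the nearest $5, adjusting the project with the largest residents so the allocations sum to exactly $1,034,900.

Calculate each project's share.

Sum of residents: 1,993 + 1,585 + 2,953 + 4,105 = 10,636.
Pro-rata amounts: Ashcroft Plaza 193,922.12; Valley Interchange 154,223.06; Lower Terminal 287,331.68; Bellamy Annex 399,423.14.
Rounded to nearest $5: Ashcroft Plaza $193,920; Valley Interchange $154,225; Lower Terminal $287,330; Bellamy Annex $399,425. Sum = $1,034,900.
No rounding difference to absorb.

Ashcroft Plaza: $193,920; Valley Interchange: $154,225; Lower Terminal: $287,330; Bellamy Annex: $399,425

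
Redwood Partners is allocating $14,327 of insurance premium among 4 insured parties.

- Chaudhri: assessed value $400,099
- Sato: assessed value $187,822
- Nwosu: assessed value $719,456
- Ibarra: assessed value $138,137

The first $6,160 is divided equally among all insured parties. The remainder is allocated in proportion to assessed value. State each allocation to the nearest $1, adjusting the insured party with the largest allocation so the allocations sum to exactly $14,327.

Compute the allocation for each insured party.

Chaudhri: $3,801; Sato: $2,601; Nwosu: $5,605; Ibarra: $2,320

$6,160 shared equally gives $1,540 per insured party.
Remainder $8,167 by assessed value (total 1,445,514): Chaudhri 2,260.52 → $2,261; Sato 1,061.17 → $1,061; Nwosu 4,064.85 → $4,065; Ibarra 780.46 → $780.
Totals: Chaudhri $1,540 + $2,261 = $3,801; Sato $1,540 + $1,061 = $2,601; Nwosu $1,540 + $4,065 = $5,605; Ibarra $1,540 + $780 = $2,320.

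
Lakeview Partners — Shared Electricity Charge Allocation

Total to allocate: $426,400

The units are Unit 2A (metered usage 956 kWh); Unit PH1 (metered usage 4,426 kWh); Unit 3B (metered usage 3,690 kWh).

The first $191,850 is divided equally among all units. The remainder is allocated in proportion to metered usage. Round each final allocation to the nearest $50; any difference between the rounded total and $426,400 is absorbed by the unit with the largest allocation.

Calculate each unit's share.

Equal tier: $191,850 ÷ 3 = $63,950 apiece.
Remainder $234,550 by metered usage (total 9,072): Unit 2A 24,716.69 → $24,700; Unit PH1 114,431.03 → $114,450; Unit 3B 95,402.28 → $95,400.
Totals: Unit 2A $63,950 + $24,700 = $88,650; Unit PH1 $63,950 + $114,450 = $178,400; Unit 3B $63,950 + $95,400 = $159,350.

Unit 2A: $88,650 | Unit PH1: $178,400 | Unit 3B: $159,350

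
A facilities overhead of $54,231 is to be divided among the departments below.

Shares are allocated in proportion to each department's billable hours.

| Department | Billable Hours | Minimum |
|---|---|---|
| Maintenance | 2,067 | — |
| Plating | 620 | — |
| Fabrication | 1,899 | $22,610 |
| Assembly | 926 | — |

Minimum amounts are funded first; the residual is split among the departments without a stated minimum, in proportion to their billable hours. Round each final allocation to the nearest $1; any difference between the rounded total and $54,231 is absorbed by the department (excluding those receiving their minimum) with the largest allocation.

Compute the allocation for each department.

Guaranteed amounts: Fabrication $22,610. Balance $31,621.
Balance split over remaining billable hours 3,613: Maintenance 18,090.40 → $18,090; Plating 5,426.24 → $5,426; Assembly 8,104.36 → $8,104.
Rounding difference +$1 applied to Maintenance → $18,091.

Maintenance: $18,091 | Plating: $5,426 | Fabrication: $22,610 | Assembly: $8,104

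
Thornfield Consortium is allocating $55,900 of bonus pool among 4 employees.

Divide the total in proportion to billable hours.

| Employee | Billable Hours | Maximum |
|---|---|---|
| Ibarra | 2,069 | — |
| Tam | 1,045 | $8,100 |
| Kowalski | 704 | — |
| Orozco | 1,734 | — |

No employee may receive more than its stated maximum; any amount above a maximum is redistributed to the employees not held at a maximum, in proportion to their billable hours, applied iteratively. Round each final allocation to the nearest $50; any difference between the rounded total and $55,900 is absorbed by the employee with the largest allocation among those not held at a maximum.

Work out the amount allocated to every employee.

Sum of billable hours: 5,552.
Proportional shares (ignoring caps): Ibarra 20,831.61; Tam 10,521.52; Kowalski 7,088.18; Orozco 17,458.68.
Capped: Tam ($8,100); balance $47,800 reallocated over remaining billable hours 4,507.
Shares after redistribution: Ibarra 21,943.24 → $21,950; Kowalski 7,466.43 → $7,450; Orozco 18,390.33 → $18,400.

Ibarra: $21,950 | Tam: $8,100 | Kowalski: $7,450 | Orozco: $18,400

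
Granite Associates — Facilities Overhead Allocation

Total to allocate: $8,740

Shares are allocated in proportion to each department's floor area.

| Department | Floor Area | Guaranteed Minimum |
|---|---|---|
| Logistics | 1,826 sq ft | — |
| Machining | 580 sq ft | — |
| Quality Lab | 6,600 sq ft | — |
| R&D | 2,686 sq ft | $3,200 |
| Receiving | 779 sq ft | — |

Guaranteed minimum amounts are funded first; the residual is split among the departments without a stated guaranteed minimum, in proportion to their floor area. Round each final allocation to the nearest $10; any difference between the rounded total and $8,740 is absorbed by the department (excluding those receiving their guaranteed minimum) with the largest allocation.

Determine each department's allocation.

Guaranteed amounts: R&D $3,200. Remaining pool $5,540.
Remaining pool split over remaining floor area 9,785: Logistics 1,033.83 → $1,030; Machining 328.38 → $330; Quality Lab 3,736.74 → $3,740; Receiving 441.05 → $440.

Logistics: $1,030 | Machining: $330 | Quality Lab: $3,740 | R&D: $3,200 | Receiving: $440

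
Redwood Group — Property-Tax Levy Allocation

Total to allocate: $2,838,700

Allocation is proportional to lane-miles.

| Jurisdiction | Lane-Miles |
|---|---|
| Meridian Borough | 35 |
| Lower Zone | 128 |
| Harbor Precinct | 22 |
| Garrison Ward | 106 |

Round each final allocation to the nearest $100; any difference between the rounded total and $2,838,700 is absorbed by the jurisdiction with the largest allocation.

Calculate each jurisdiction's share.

Sum of lane-miles: 291.
Raw shares: Meridian Borough 35/291 × $2,838,700 = 341,424.40; Lower Zone 128/291 × $2,838,700 = 1,248,637.80; Harbor Precinct 22/291 × $2,838,700 = 214,609.62; Garrison Ward 106/291 × $2,838,700 = 1,034,028.18.
After rounding ($100): Meridian Borough $341,400; Lower Zone $1,248,600; Harbor Precinct $214,600; Garrison Ward $1,034,000. Sum = $2,838,600.
Difference $2,838,700 − $2,838,600 = +$100 applied to largest allocation (Lower Zone): Lower Zone becomes $1,248,700.

Meridian Borough: $341,400; Lower Zone: $1,248,700; Harbor Precinct: $214,600; Garrison Ward: $1,034,000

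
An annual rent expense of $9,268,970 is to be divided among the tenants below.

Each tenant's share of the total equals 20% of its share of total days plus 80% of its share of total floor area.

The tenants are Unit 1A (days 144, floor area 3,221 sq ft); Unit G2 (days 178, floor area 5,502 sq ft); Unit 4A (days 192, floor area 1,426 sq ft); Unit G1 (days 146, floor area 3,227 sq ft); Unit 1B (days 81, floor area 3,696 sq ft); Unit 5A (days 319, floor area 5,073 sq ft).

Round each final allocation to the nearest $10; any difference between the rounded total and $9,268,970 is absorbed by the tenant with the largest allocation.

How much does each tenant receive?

Days total 1,060; floor area total 22,145.
Combined weights (20% days + 80% floor area): Unit 1A 0.1435; Unit G2 0.2323; Unit 4A 0.0877; Unit G1 0.1441; Unit 1B 0.1488; Unit 5A 0.2435.
Proportional shares: Unit 1A 1,330,376.78; Unit G2 2,153,622.99; Unit 4A 813,272.68; Unit G1 1,335,883.58; Unit 1B 1,379,250.55; Unit 5A 2,256,563.42.
At nearest $10: Unit 1A $1,330,380; Unit G2 $2,153,620; Unit 4A $813,270; Unit G1 $1,335,880; Unit 1B $1,379,250; Unit 5A $2,256,560. Sum = $9,268,960.
Difference $9,268,970 − $9,268,960 = +$10 applied to largest allocation (Unit 5A): Unit 5A becomes $2,256,570.

Unit 1A: $1,330,380 | Unit G2: $2,153,620 | Unit 4A: $813,270 | Unit G1: $1,335,880 | Unit 1B: $1,379,250 | Unit 5A: $2,256,570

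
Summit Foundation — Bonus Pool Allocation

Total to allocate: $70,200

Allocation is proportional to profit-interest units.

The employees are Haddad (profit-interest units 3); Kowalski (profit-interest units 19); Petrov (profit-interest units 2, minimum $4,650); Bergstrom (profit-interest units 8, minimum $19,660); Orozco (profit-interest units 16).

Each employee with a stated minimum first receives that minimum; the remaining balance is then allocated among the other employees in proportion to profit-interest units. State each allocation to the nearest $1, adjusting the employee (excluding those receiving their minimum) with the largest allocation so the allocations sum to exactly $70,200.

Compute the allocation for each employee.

Haddad: $3,623; Kowalski: $22,945; Petrov: $4,650; Bergstrom: $19,660; Orozco: $19,322

Fund the minimums — Petrov $4,650; Bergstrom $19,660. Balance $45,890.
Balance split over remaining profit-interest units 38: Haddad 3,622.89 → $3,623; Kowalski 22,945.00 → $22,945; Orozco 19,322.11 → $19,322.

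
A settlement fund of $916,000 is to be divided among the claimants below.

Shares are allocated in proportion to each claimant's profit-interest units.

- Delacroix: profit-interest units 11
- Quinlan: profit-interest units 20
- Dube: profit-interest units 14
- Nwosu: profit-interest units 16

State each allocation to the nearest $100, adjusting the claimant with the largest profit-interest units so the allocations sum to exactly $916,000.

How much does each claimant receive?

Delacroix: $165,200 · Quinlan: $300,300 · Dube: $210,200 · Nwosu: $240,300

Sum of profit-interest units: 11 + 20 + 14 + 16 = 61.
Raw shares: Delacroix 165,180.33; Quinlan 300,327.87; Dube 210,229.51; Nwosu 240,262.30.
At nearest $100: Delacroix $165,200; Quinlan $300,300; Dube $210,200; Nwosu $240,300. Sum = $916,000.
No rounding difference to absorb.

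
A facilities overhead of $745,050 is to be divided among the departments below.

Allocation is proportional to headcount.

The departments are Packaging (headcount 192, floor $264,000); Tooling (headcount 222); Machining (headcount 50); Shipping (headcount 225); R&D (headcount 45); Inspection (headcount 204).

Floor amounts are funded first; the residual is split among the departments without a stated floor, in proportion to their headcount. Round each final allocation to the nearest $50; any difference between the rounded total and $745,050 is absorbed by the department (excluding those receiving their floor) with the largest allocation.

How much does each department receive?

Packaging: $264,000 · Tooling: $143,150 · Machining: $32,250 · Shipping: $145,100 · R&D: $29,000 · Inspection: $131,550

Fund the minimums — Packaging $264,000. Residual $481,050.
Residual split over remaining headcount 746: Tooling 143,154.29 → $143,150; Machining 32,241.96 → $32,250; Shipping 145,088.81 → $145,100; R&D 29,017.76 → $29,000; Inspection 131,547.18 → $131,550.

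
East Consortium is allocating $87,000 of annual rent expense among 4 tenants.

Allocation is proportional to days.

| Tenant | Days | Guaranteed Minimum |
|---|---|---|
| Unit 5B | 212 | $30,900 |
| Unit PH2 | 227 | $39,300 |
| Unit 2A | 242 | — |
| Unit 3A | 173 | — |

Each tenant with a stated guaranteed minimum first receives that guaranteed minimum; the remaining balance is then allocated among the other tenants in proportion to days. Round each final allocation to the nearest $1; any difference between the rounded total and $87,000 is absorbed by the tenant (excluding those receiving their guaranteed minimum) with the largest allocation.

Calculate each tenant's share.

Guaranteed amounts: Unit 5B $30,900; Unit PH2 $39,300. Residual $16,800.
Residual split over remaining days 415: Unit 2A 9,796.63 → $9,797; Unit 3A 7,003.37 → $7,003.

Unit 5B: $30,900 | Unit PH2: $39,300 | Unit 2A: $9,797 | Unit 3A: $7,003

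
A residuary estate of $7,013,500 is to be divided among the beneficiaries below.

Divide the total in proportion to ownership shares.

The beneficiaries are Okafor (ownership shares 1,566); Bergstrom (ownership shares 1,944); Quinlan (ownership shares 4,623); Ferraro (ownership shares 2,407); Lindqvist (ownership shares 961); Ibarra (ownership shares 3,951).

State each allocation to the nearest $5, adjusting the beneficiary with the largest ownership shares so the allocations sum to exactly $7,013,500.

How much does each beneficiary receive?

Ownership shares total: 1,566 + 1,944 + 4,623 + 2,407 + 961 + 3,951 = 15,452.
Proportional shares: Okafor 710,790.90; Bergstrom 882,361.12; Quinlan 2,098,330.99; Ferraro 1,092,511.94; Lindqvist 436,187.78; Ibarra 1,793,317.27.
After rounding ($5): Okafor $710,790; Bergstrom $882,360; Quinlan $2,098,330; Ferraro $1,092,510; Lindqvist $436,190; Ibarra $1,793,315. Sum = $7,013,495.
Difference $7,013,500 − $7,013,495 = +$5 applied to largest ownership shares (Quinlan): Quinlan becomes $2,098,335.

Okafor: $710,790; Bergstrom: $882,360; Quinlan: $2,098,335; Ferraro: $1,092,510; Lindqvist: $436,190; Ibarra: $1,793,315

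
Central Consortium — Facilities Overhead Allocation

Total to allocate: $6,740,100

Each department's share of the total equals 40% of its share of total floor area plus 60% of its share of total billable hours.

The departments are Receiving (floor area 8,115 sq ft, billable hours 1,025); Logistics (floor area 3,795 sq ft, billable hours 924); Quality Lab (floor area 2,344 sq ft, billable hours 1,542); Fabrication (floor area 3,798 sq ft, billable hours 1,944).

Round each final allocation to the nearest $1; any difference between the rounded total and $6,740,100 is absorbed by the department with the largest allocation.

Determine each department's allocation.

Floor area total 18,052; billable hours total 5,435.
Blended shares (40% floor area + 60% billable hours): Receiving 0.2930; Logistics 0.1861; Quality Lab 0.2222; Fabrication 0.2988.
Unrounded shares: Receiving 1,974,642.68; Logistics 1,254,305.15; Quality Lab 1,497,440.16; Fabrication 2,013,712.01.
At nearest $1: Receiving $1,974,643; Logistics $1,254,305; Quality Lab $1,497,440; Fabrication $2,013,712. Sum = $6,740,100.
Sum already equals the total — no adjustment.

Receiving: $1,974,643 · Logistics: $1,254,305 · Quality Lab: $1,497,440 · Fabrication: $2,013,712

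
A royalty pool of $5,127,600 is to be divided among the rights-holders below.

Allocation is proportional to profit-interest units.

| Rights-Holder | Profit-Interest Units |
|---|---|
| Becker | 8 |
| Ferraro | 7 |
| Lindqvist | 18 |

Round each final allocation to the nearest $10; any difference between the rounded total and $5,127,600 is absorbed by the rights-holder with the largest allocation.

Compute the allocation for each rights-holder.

Becker: $1,243,050; Ferraro: $1,087,670; Lindqvist: $2,796,880

Total profit-interest units = 33.
Proportional shares: Becker 8/33 × $5,127,600 = 1,243,054.55; Ferraro 7/33 × $5,127,600 = 1,087,672.73; Lindqvist 18/33 × $5,127,600 = 2,796,872.73.
At nearest $10: Becker $1,243,050; Ferraro $1,087,670; Lindqvist $2,796,870. Sum = $5,127,590.
Difference $5,127,600 − $5,127,590 = +$10 applied to largest allocation (Lindqvist): Lindqvist becomes $2,796,880.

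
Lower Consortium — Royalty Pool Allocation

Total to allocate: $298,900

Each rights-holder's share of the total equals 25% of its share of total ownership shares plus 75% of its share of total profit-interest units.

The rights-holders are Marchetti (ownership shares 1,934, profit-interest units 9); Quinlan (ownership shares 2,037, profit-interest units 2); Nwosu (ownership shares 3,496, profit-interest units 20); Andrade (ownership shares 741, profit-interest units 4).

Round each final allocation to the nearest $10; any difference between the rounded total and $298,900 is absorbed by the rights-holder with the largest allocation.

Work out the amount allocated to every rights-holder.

Marchetti: $75,250 · Quinlan: $31,350 · Nwosu: $159,930 · Andrade: $32,370

Ownership shares total 8,208; profit-interest units total 35.
Blended shares (25% ownership shares + 75% profit-interest units): Marchetti 0.2518; Quinlan 0.1049; Nwosu 0.5351; Andrade 0.1083.
Unrounded shares: Marchetti 75,251.99; Quinlan 31,354.69; Nwosu 159,927.31; Andrade 32,366.01.
At nearest $10: Marchetti $75,250; Quinlan $31,350; Nwosu $159,930; Andrade $32,370. Sum = $298,900.
Sum already equals the total — no adjustment.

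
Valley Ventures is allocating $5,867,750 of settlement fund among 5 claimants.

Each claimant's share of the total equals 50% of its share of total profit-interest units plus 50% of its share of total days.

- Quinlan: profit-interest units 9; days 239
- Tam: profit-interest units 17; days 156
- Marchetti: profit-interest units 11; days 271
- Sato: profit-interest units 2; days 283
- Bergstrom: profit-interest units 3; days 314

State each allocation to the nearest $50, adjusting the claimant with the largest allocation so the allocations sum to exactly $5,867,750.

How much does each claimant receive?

Totals — profit-interest units 42, days 1,263.
Blended shares (50% profit-interest units + 50% days): Quinlan 0.2018; Tam 0.2641; Marchetti 0.2382; Sato 0.1358; Bergstrom 0.1600.
Proportional shares: Quinlan 1,183,870.50; Tam 1,549,899.69; Marchetti 1,397,912.96; Sato 797,100.75; Bergstrom 938,966.10.
After rounding ($50): Quinlan $1,183,850; Tam $1,549,900; Marchetti $1,397,900; Sato $797,100; Bergstrom $938,950. Sum = $5,867,700.
Difference $5,867,750 − $5,867,700 = +$50 applied to largest allocation (Tam): Tam becomes $1,549,950.

Quinlan: $1,183,850; Tam: $1,549,950; Marchetti: $1,397,900; Sato: $797,100; Bergstrom: $938,950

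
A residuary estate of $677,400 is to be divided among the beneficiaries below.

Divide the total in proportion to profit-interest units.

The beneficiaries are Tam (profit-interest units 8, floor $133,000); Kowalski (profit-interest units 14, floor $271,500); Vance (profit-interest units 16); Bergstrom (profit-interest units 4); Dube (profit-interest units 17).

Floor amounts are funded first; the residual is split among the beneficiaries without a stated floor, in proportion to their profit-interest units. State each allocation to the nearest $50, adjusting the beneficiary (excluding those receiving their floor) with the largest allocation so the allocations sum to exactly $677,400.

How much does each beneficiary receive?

Fund the minimums — Tam $133,000; Kowalski $271,500. Residual $272,900.
Residual split over remaining profit-interest units 37: Vance 118,010.81 → $118,000; Bergstrom 29,502.70 → $29,500; Dube 125,386.49 → $125,400.

Tam: $133,000 · Kowalski: $271,500 · Vance: $118,000 · Bergstrom: $29,500 · Dube: $125,400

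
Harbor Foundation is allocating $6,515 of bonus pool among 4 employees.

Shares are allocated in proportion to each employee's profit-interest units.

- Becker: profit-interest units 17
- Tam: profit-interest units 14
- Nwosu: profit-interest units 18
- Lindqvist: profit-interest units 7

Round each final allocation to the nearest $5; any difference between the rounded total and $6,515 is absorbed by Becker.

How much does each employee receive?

Becker: $1,975; Tam: $1,630; Nwosu: $2,095; Lindqvist: $815

Total profit-interest units = 56.
Pro-rata amounts: Becker 17/56 × $6,515 = 1,977.77; Tam 14/56 × $6,515 = 1,628.75; Nwosu 18/56 × $6,515 = 2,094.11; Lindqvist 7/56 × $6,515 = 814.38.
Rounded to nearest $5: Becker $1,980; Tam $1,630; Nwosu $2,095; Lindqvist $815. Sum = $6,520.
Difference $6,515 − $6,520 = −$5 applied to Becker: Becker becomes $1,975.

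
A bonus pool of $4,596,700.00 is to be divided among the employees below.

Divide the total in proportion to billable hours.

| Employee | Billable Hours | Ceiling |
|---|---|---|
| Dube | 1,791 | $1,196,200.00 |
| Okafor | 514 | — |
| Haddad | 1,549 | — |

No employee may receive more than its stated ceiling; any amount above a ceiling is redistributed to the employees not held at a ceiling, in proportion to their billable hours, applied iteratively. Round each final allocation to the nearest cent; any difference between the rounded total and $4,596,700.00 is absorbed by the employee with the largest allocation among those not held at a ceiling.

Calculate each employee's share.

Total billable hours = 3,854.
Pro-rata shares before constraints: Dube 2,136,141.5931; Okafor 613,052.3612; Haddad 1,847,506.0457.
Held at cap: Dube ($1,196,200.00); residual $3,400,500.00 reallocated over remaining billable hours 2,063.
Remaining shares: Okafor 847,240.4266 → $847,240.43; Haddad 2,553,259.5734 → $2,553,259.57.

Dube: $1,196,200.00; Okafor: $847,240.43; Haddad: $2,553,259.57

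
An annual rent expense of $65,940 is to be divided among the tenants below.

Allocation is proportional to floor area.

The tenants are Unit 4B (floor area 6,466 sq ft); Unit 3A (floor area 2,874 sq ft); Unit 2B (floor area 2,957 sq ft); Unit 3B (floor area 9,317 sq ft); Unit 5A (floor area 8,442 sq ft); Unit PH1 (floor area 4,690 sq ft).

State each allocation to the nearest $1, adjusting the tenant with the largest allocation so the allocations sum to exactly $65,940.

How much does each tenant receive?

Unit 4B: $12,271 · Unit 3A: $5,454 · Unit 2B: $5,612 · Unit 3B: $17,681 · Unit 5A: $16,021 · Unit PH1: $8,901

Floor area total: 34,746.
Raw shares: Unit 4B 6,466/34,746 × $65,940 = 12,271.00; Unit 3A 2,874/34,746 × $65,940 = 5,454.20; Unit 2B 2,957/34,746 × $65,940 = 5,611.71; Unit 3B 9,317/34,746 × $65,940 = 17,681.55; Unit 5A 8,442/34,746 × $65,940 = 16,020.99; Unit PH1 4,690/34,746 × $65,940 = 8,900.55.
Rounded to nearest $1: Unit 4B $12,271; Unit 3A $5,454; Unit 2B $5,612; Unit 3B $17,682; Unit 5A $16,021; Unit PH1 $8,901. Sum = $65,941.
Difference $65,940 − $65,941 = −$1 applied to largest allocation (Unit 3B): Unit 3B becomes $17,681.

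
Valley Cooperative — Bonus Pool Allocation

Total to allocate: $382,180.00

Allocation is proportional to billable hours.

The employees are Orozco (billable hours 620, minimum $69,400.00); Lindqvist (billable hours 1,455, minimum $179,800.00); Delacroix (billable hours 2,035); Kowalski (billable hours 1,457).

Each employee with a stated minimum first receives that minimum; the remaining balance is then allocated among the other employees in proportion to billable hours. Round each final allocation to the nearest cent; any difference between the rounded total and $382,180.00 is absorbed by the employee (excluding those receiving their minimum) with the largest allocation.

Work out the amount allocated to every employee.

Minimums first: Orozco $69,400.00; Lindqvist $179,800.00. Balance $132,980.00.
Balance split over remaining billable hours 3,492: Delacroix 77,495.5040 → $77,495.50; Kowalski 55,484.4960 → $55,484.50.

Orozco: $69,400.00 | Lindqvist: $179,800.00 | Delacroix: $77,495.50 | Kowalski: $55,484.50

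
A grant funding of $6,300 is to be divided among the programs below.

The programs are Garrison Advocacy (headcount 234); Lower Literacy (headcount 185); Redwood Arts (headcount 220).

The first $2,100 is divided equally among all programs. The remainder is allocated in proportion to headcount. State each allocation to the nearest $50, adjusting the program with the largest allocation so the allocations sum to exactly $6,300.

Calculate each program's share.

Garrison Advocacy: $2,250; Lower Literacy: $1,900; Redwood Arts: $2,150

$2,100 shared equally gives $700 per program.
Remainder $4,200 by headcount (total 639): Garrison Advocacy 1,538.03 → $1,550; Lower Literacy 1,215.96 → $1,200; Redwood Arts 1,446.01 → $1,450.
Totals: Garrison Advocacy $700 + $1,550 = $2,250; Lower Literacy $700 + $1,200 = $1,900; Redwood Arts $700 + $1,450 = $2,150.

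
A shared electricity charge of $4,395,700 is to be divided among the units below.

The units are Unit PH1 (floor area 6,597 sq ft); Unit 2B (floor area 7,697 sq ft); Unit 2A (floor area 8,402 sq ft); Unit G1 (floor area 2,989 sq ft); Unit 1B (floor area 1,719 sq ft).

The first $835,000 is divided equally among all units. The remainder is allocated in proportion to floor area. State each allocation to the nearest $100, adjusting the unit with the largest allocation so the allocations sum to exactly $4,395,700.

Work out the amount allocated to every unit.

Unit PH1: $1,024,200; Unit 2B: $1,167,100; Unit 2A: $1,258,600; Unit G1: $555,400; Unit 1B: $390,400

First tranche $835,000 split equally: $167,000 each.
Remainder $3,560,700 by floor area (total 27,404): Unit PH1 857,171.87 → $857,200; Unit 2B 1,000,098.81 → $1,000,100; Unit 2A 1,091,701.99 → $1,091,700; Unit G1 388,371.49 → $388,400; Unit 1B 223,355.83 → $223,400.
Rounding difference −$100 on remainder applied to Unit 2A.
Totals: Unit PH1 $167,000 + $857,200 = $1,024,200; Unit 2B $167,000 + $1,000,100 = $1,167,100; Unit 2A $167,000 + $1,091,600 = $1,258,600; Unit G1 $167,000 + $388,400 = $555,400; Unit 1B $167,000 + $223,400 = $390,400.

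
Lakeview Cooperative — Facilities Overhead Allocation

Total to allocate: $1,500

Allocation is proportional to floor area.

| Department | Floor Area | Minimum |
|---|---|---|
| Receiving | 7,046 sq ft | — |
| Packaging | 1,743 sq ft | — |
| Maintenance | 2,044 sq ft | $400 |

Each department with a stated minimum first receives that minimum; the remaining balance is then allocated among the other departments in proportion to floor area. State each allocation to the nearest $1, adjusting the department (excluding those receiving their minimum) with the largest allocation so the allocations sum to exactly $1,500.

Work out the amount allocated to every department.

Receiving: $882 · Packaging: $218 · Maintenance: $400

Fund the minimums — Maintenance $400. Residual $1,100.
Residual split over remaining floor area 8,789: Receiving 881.85 → $882; Packaging 218.15 → $218.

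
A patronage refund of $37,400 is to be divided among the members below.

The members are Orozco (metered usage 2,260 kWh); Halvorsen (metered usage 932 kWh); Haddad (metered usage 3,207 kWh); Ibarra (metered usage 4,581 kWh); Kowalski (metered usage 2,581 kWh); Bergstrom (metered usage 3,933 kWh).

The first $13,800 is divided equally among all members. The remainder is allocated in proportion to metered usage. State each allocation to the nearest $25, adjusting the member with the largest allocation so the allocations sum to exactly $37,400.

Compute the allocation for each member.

Orozco: $5,350; Halvorsen: $3,550; Haddad: $6,625; Ibarra: $8,500; Kowalski: $5,775; Bergstrom: $7,600

Equal tier: $13,800 ÷ 6 = $2,300 apiece.
Remainder $23,600 by metered usage (total 17,494): Orozco 3,048.82 → $3,050; Halvorsen 1,257.30 → $1,250; Haddad 4,326.35 → $4,325; Ibarra 6,179.92 → $6,175; Kowalski 3,481.86 → $3,475; Bergstrom 5,305.75 → $5,300.
Rounding difference +$25 on remainder applied to Ibarra.
Totals: Orozco $2,300 + $3,050 = $5,350; Halvorsen $2,300 + $1,250 = $3,550; Haddad $2,300 + $4,325 = $6,625; Ibarra $2,300 + $6,200 = $8,500; Kowalski $2,300 + $3,475 = $5,775; Bergstrom $2,300 + $5,300 = $7,600.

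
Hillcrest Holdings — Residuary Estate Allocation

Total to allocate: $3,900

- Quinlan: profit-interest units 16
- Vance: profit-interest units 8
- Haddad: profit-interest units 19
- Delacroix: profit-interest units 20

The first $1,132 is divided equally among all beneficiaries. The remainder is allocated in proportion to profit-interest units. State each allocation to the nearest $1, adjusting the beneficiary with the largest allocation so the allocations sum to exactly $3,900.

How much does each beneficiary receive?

Equal tier: $1,132 ÷ 4 = $283 apiece.
Remainder $2,768 by profit-interest units (total 63): Quinlan 702.98 → $703; Vance 351.49 → $351; Haddad 834.79 → $835; Delacroix 878.73 → $879.
Totals: Quinlan $283 + $703 = $986; Vance $283 + $351 = $634; Haddad $283 + $835 = $1,118; Delacroix $283 + $879 = $1,162.

Quinlan: $986 | Vance: $634 | Haddad: $1,118 | Delacroix: $1,162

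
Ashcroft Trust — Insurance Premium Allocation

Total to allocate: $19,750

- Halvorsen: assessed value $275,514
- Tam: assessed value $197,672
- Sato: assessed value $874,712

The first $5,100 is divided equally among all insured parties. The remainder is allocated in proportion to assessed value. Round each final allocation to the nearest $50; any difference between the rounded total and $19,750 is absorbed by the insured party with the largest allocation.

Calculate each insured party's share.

$5,100 shared equally gives $1,700 per insured party.
Remainder $14,650 by assessed value (total 1,347,898): Halvorsen 2,994.50 → $3,000; Tam 2,148.45 → $2,150; Sato 9,507.05 → $9,500.
Totals: Halvorsen $1,700 + $3,000 = $4,700; Tam $1,700 + $2,150 = $3,850; Sato $1,700 + $9,500 = $11,200.

Halvorsen: $4,700; Tam: $3,850; Sato: $11,200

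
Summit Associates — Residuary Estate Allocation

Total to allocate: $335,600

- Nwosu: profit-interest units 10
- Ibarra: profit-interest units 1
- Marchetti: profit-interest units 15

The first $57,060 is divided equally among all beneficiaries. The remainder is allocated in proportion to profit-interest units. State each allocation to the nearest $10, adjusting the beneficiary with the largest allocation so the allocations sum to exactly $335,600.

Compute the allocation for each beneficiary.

$57,060 shared equally gives $19,020 per beneficiary.
Remainder $278,540 by profit-interest units (total 26): Nwosu 107,130.77 → $107,130; Ibarra 10,713.08 → $10,710; Marchetti 160,696.15 → $160,700.
Totals: Nwosu $19,020 + $107,130 = $126,150; Ibarra $19,020 + $10,710 = $29,730; Marchetti $19,020 + $160,700 = $179,720.

Nwosu: $126,150; Ibarra: $29,730; Marchetti: $179,720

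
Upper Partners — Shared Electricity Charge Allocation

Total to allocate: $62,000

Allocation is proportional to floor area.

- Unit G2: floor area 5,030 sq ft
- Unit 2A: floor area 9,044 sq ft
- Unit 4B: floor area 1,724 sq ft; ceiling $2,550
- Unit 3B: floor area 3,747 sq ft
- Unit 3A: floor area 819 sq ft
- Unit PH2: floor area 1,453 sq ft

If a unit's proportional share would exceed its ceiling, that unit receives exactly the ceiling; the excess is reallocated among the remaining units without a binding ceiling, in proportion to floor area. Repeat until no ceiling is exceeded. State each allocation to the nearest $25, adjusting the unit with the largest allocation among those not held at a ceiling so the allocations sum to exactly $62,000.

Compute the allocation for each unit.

Unit G2: $14,875 | Unit 2A: $26,775 | Unit 4B: $2,550 | Unit 3B: $11,075 | Unit 3A: $2,425 | Unit PH2: $4,300

Total floor area = 21,817.
Pro-rata shares before constraints: Unit G2 14,294.36; Unit 2A 25,701.43; Unit 4B 4,899.30; Unit 3B 10,648.30; Unit 3A 2,327.45; Unit PH2 4,129.17.
Capped: Unit 4B ($2,550); remaining pool $59,450 reallocated over remaining floor area 20,093.
Redistributed shares: Unit G2 14,882.47 → $14,875; Unit 2A 26,758.86 → $26,750; Unit 3B 11,086.41 → $11,075; Unit 3A 2,423.21 → $2,425; Unit PH2 4,299.05 → $4,300.
Rounding difference +$25 applied to Unit 2A → $26,775.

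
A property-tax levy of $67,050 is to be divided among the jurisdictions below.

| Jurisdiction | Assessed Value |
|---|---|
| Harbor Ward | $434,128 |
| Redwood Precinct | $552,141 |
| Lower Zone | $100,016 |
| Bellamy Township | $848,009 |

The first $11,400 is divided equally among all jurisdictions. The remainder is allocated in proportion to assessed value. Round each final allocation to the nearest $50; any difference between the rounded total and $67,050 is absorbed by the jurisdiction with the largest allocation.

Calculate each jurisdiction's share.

Harbor Ward: $15,350; Redwood Precinct: $18,750; Lower Zone: $5,750; Bellamy Township: $27,200

Equal tier: $11,400 ÷ 4 = $2,850 apiece.
Remainder $55,650 by assessed value (total 1,934,294): Harbor Ward 12,489.94 → $12,500; Redwood Precinct 15,885.20 → $15,900; Lower Zone 2,877.48 → $2,900; Bellamy Township 24,397.38 → $24,400.
Rounding difference −$50 on remainder applied to Bellamy Township.
Totals: Harbor Ward $2,850 + $12,500 = $15,350; Redwood Precinct $2,850 + $15,900 = $18,750; Lower Zone $2,850 + $2,900 = $5,750; Bellamy Township $2,850 + $24,350 = $27,200.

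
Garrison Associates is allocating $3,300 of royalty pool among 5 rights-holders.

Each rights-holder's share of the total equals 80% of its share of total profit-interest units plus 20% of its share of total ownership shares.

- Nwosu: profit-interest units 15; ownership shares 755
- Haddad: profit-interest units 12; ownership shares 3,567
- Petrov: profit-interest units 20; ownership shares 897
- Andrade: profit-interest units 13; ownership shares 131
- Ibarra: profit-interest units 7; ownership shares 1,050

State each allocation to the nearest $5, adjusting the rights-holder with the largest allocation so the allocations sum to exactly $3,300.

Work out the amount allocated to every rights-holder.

Totals — profit-interest units 67, ownership shares 6,400.
Composite weights (80% profit-interest units + 20% ownership shares): Nwosu 0.2027; Haddad 0.2548; Petrov 0.2668; Andrade 0.1593; Ibarra 0.1164.
Pro-rata amounts: Nwosu 668.90; Haddad 840.68; Petrov 880.56; Andrade 525.75; Ibarra 384.10.
After rounding ($5): Nwosu $670; Haddad $840; Petrov $880; Andrade $525; Ibarra $385. Sum = $3,300.
No rounding difference to absorb.

Nwosu: $670 · Haddad: $840 · Petrov: $880 · Andrade: $525 · Ibarra: $385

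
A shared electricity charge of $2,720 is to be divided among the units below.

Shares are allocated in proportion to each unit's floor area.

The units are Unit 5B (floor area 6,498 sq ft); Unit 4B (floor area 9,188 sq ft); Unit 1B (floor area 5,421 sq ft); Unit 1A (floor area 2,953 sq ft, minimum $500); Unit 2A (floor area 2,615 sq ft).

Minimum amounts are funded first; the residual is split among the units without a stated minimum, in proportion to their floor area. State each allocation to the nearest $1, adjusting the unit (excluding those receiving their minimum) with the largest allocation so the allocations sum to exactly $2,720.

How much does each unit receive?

Unit 5B: $608 · Unit 4B: $860 · Unit 1B: $507 · Unit 1A: $500 · Unit 2A: $245

Guaranteed amounts: Unit 1A $500. Balance $2,220.
Balance split over remaining floor area 23,722: Unit 5B 608.11 → $608; Unit 4B 859.85 → $860; Unit 1B 507.32 → $507; Unit 2A 244.72 → $245.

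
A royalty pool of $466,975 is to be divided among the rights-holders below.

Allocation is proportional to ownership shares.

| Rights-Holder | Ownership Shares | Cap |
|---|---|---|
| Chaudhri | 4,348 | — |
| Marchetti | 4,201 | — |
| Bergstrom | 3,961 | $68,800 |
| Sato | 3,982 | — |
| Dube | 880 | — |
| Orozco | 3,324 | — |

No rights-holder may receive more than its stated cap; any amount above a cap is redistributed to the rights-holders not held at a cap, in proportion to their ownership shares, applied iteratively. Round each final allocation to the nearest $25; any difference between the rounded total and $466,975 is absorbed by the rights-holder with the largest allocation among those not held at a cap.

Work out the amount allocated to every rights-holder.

Chaudhri: $103,425 · Marchetti: $99,950 · Bergstrom: $68,800 · Sato: $94,750 · Dube: $20,950 · Orozco: $79,100

Total ownership shares = 20,696.
Proportional shares (ignoring caps): Chaudhri 98,106.27; Marchetti 94,789.43; Bergstrom 89,374.18; Sato 89,848.01; Dube 19,855.91; Orozco 75,001.20.
Held at cap: Bergstrom ($68,800); balance $398,175 reallocated over remaining ownership shares 16,735.
Redistributed shares: Chaudhri 103,451.74 → $103,450; Marchetti 99,954.18 → $99,950; Sato 94,743.52 → $94,750; Dube 20,937.80 → $20,950; Orozco 79,087.76 → $79,100.
Rounding difference −$25 applied to Chaudhri → $103,425.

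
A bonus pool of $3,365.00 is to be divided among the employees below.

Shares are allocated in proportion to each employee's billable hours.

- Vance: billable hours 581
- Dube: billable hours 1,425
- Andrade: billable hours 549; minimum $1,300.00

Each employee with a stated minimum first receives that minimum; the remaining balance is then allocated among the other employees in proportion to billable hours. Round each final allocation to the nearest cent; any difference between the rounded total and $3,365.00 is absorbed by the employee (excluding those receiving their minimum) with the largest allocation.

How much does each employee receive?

Minimums first: Andrade $1,300.00. Remaining pool $2,065.00.
Remaining pool split over remaining billable hours 2,006: Vance 598.0882 → $598.09; Dube 1,466.9118 → $1,466.91.

Vance: $598.09; Dube: $1,466.91; Andrade: $1,300.00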